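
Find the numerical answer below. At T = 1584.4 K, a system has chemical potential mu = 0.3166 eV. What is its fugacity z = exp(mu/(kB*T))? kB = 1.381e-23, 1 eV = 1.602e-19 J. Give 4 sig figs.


Step 1: Convert mu to Joules: 0.3166*1.602e-19 = 5.072e-20 J
Step 2: kB*T = 1.381e-23*1584.4 = 2.188e-20 J
Step 3: mu/(kB*T) = 2.318
Step 4: z = exp(2.318) = 10.16

10.16


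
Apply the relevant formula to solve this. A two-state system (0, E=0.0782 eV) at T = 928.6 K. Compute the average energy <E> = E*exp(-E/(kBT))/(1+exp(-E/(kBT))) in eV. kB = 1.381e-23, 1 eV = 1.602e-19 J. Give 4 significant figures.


Step 1: beta*E = 0.0782*1.602e-19/(1.381e-23*928.6) = 0.9769
Step 2: exp(-beta*E) = 0.3765
Step 3: <E> = 0.0782*0.3765/(1+0.3765) = 0.02139 eV

0.02139


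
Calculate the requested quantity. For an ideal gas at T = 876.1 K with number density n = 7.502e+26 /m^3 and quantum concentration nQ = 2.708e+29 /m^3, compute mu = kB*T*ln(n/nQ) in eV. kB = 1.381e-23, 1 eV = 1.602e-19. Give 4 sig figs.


Step 1: n/nQ = 7.502e+26/2.708e+29 = 0.00277
Step 2: ln(n/nQ) = -5.889
Step 3: mu = kB*T*ln(n/nQ) = 1.21e-20*-5.889 = -7.125e-20 J
Step 4: Convert to eV: -7.125e-20/1.602e-19 = -0.4447 eV

-0.4447


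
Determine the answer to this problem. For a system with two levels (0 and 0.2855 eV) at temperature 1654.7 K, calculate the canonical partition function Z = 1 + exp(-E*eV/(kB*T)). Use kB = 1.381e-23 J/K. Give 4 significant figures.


Step 1: Compute beta*E = E*eV/(kB*T) = 0.2855*1.602e-19/(1.381e-23*1654.7) = 2.002
Step 2: exp(-beta*E) = exp(-2.002) = 0.1351
Step 3: Z = 1 + 0.1351 = 1.135

1.135


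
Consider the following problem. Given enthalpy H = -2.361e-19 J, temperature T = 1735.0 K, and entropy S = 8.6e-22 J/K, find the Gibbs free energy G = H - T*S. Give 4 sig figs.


Step 1: T*S = 1735.0 * 8.6e-22 = 1.492e-18 J
Step 2: G = H - T*S = -2.361e-19 - 1.492e-18
Step 3: G = -1.728e-18 J

-1.728e-18


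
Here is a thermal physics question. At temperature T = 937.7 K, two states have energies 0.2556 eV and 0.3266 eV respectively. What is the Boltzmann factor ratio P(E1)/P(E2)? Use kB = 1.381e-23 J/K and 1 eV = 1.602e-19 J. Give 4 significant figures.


Step 1: Compute energy difference dE = E1 - E2 = 0.2556 - 0.3266 = -0.071 eV
Step 2: Convert to Joules: dE_J = -0.071 * 1.602e-19 = -1.137e-20 J
Step 3: Compute exponent = -dE_J / (kB * T) = -(-1.137e-20) / (1.381e-23 * 937.7) = 0.8783
Step 4: P(E1)/P(E2) = exp(0.8783) = 2.407

2.407


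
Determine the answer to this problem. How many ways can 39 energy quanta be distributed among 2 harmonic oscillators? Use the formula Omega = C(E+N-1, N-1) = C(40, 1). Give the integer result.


Step 1: Use binomial coefficient C(40, 1)
Step 2: Numerator = 40! / 39!
Step 3: Denominator = 1!
Step 4: Omega = 40

40


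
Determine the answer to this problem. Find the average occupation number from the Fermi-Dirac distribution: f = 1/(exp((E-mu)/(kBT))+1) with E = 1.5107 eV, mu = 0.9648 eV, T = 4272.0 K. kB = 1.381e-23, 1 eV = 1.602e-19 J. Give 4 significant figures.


Step 1: (E - mu) = 1.5107 - 0.9648 = 0.5459 eV
Step 2: Convert: (E-mu)*eV = 8.745e-20 J
Step 3: x = (E-mu)*eV/(kB*T) = 1.482
Step 4: f = 1/(exp(1.482)+1) = 0.1851

0.1851


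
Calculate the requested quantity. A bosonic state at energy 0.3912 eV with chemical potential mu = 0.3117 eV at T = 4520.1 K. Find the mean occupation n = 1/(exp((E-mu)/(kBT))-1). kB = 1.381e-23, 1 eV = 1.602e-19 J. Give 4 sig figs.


Step 1: (E - mu) = 0.0795 eV
Step 2: x = (E-mu)*eV/(kB*T) = 0.0795*1.602e-19/(1.381e-23*4520.1) = 0.204
Step 3: exp(x) = 1.226
Step 4: n = 1/(exp(x)-1) = 4.418

4.418


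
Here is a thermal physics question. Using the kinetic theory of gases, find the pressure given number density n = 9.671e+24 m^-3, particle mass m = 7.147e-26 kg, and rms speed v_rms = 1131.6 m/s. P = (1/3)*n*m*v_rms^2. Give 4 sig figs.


Step 1: v_rms^2 = 1131.6^2 = 1.281e+06
Step 2: n*m = 9.671e+24*7.147e-26 = 0.6912
Step 3: P = (1/3)*0.6912*1.281e+06 = 2.95e+05 Pa

2.95e+05


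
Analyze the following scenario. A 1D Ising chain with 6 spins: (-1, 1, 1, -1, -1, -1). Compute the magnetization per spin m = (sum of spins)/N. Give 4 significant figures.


Step 1: Count up spins (+1): 2, down spins (-1): 4
Step 2: Total magnetization M = 2 - 4 = -2
Step 3: m = M/N = -2/6 = -0.3333

-0.3333


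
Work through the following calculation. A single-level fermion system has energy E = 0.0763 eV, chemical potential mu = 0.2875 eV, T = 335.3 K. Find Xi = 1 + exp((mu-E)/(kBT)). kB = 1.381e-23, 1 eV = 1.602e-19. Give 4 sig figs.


Step 1: (mu - E) = 0.2875 - 0.0763 = 0.2112 eV
Step 2: x = (mu-E)*eV/(kB*T) = 0.2112*1.602e-19/(1.381e-23*335.3) = 7.307
Step 3: exp(x) = 1490
Step 4: Xi = 1 + 1490 = 1491

1491


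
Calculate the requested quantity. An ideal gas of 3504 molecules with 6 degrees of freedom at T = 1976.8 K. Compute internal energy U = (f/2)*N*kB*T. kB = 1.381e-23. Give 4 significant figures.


Step 1: f/2 = 6/2 = 3.0
Step 2: N*kB*T = 3504*1.381e-23*1976.8 = 9.566e-17
Step 3: U = 3.0 * 9.566e-17 = 2.87e-16 J

2.87e-16


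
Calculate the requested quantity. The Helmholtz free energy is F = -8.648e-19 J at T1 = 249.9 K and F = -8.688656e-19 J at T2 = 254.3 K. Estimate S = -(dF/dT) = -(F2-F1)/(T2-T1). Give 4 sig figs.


Step 1: dF = F2 - F1 = -8.688656e-19 - (-8.648e-19) = -4.0656e-21 J
Step 2: dT = T2 - T1 = 254.3 - 249.9 = 4.4 K
Step 3: S = -dF/dT = -(-4.0656e-21)/4.4 = 9.24e-22 J/K

9.24e-22


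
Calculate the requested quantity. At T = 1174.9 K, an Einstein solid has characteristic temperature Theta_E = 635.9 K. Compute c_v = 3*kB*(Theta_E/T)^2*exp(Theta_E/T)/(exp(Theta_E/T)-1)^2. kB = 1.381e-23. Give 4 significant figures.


Step 1: x = Theta_E/T = 635.9/1174.9 = 0.5412
Step 2: x^2 = 0.2929
Step 3: exp(x) = 1.718
Step 4: c_v = 3*1.381e-23*0.2929*1.718/(1.718-1)^2 = 4.043e-23

4.043e-23


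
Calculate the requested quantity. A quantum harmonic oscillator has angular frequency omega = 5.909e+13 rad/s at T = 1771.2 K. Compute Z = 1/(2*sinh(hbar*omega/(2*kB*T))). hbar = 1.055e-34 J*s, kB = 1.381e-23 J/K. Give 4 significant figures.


Step 1: Compute x = hbar*omega/(kB*T) = 1.055e-34*5.909e+13/(1.381e-23*1771.2) = 0.2549
Step 2: x/2 = 0.1274
Step 3: sinh(x/2) = 0.1278
Step 4: Z = 1/(2*0.1278) = 3.913

3.913


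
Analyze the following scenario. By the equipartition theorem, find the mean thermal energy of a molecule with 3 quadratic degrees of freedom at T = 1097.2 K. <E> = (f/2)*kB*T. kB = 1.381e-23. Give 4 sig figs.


Step 1: f/2 = 3/2 = 1.5
Step 2: kB*T = 1.381e-23 * 1097.2 = 1.515e-20
Step 3: <E> = 1.5 * 1.515e-20 = 2.273e-20 J

2.273e-20


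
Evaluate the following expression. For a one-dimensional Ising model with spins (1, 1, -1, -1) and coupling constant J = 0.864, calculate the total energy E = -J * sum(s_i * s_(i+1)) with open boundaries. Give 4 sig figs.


Step 1: Nearest-neighbor products: 1, -1, 1
Step 2: Sum of products = 1
Step 3: E = -0.864 * 1 = -0.864

-0.864


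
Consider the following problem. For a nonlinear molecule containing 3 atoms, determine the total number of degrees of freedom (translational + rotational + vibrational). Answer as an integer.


Step 1: Translational DOF = 3
Step 2: Rotational DOF (nonlinear) = 3
Step 3: Vibrational DOF = 3*3 - 6 = 3
Step 4: Total = 3 + 3 + 3 = 9

9


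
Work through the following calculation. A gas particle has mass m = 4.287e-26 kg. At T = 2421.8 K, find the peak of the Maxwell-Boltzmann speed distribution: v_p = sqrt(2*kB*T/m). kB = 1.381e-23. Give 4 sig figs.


Step 1: Numerator = 2*kB*T = 2*1.381e-23*2421.8 = 6.689e-20
Step 2: Ratio = 6.689e-20 / 4.287e-26 = 1.56e+06
Step 3: v_p = sqrt(1.56e+06) = 1249 m/s

1249


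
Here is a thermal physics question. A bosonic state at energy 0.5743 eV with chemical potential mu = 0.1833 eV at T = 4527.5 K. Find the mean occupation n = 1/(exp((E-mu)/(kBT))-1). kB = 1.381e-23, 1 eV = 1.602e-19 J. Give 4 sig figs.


Step 1: (E - mu) = 0.391 eV
Step 2: x = (E-mu)*eV/(kB*T) = 0.391*1.602e-19/(1.381e-23*4527.5) = 1.002
Step 3: exp(x) = 2.723
Step 4: n = 1/(exp(x)-1) = 0.5803

0.5803


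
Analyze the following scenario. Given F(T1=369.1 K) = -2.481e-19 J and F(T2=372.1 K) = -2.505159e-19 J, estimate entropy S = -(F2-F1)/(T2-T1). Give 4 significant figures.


Step 1: dF = F2 - F1 = -2.505159e-19 - (-2.481e-19) = -2.4159e-21 J
Step 2: dT = T2 - T1 = 372.1 - 369.1 = 3 K
Step 3: S = -dF/dT = -(-2.4159e-21)/3 = 8.053e-22 J/K

8.053e-22


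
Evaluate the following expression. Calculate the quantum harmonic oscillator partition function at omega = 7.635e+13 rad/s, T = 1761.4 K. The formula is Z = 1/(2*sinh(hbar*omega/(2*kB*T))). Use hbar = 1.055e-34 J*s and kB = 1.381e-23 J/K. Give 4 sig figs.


Step 1: Compute x = hbar*omega/(kB*T) = 1.055e-34*7.635e+13/(1.381e-23*1761.4) = 0.3311
Step 2: x/2 = 0.1656
Step 3: sinh(x/2) = 0.1663
Step 4: Z = 1/(2*0.1663) = 3.006

3.006


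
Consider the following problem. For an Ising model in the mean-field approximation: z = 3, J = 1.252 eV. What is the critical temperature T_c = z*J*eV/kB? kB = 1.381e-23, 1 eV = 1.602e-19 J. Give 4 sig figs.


Step 1: z*J = 3*1.252 = 3.756 eV
Step 2: Convert to Joules: 3.756*1.602e-19 = 6.017e-19 J
Step 3: T_c = 6.017e-19 / 1.381e-23 = 4.357e+04 K

4.357e+04


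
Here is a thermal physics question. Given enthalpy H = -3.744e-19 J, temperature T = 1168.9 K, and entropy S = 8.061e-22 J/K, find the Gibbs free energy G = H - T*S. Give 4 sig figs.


Step 1: T*S = 1168.9 * 8.061e-22 = 9.423e-19 J
Step 2: G = H - T*S = -3.744e-19 - 9.423e-19
Step 3: G = -1.317e-18 J

-1.317e-18


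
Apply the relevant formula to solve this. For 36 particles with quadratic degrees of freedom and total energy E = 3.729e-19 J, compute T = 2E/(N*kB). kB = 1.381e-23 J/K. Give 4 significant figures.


Step 1: Numerator = 2*E = 2*3.729e-19 = 7.458e-19 J
Step 2: Denominator = N*kB = 36*1.381e-23 = 4.972e-22
Step 3: T = 7.458e-19 / 4.972e-22 = 1500 K

1500


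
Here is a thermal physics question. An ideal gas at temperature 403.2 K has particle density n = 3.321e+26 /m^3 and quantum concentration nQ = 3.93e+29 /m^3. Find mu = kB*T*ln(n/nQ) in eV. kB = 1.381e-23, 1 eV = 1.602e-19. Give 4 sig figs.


Step 1: n/nQ = 3.321e+26/3.93e+29 = 0.000845
Step 2: ln(n/nQ) = -7.076
Step 3: mu = kB*T*ln(n/nQ) = 5.568e-21*-7.076 = -3.94e-20 J
Step 4: Convert to eV: -3.94e-20/1.602e-19 = -0.246 eV

-0.246


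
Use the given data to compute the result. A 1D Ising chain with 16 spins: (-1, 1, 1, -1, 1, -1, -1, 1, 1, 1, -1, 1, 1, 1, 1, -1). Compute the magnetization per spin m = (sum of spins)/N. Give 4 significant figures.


Step 1: Count up spins (+1): 10, down spins (-1): 6
Step 2: Total magnetization M = 10 - 6 = 4
Step 3: m = M/N = 4/16 = 0.25

0.25


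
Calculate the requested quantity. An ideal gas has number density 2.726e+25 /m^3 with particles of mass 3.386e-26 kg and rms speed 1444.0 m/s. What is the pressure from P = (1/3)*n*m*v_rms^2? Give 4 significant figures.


Step 1: v_rms^2 = 1444.0^2 = 2.085e+06
Step 2: n*m = 2.726e+25*3.386e-26 = 0.923
Step 3: P = (1/3)*0.923*2.085e+06 = 6.415e+05 Pa

6.415e+05


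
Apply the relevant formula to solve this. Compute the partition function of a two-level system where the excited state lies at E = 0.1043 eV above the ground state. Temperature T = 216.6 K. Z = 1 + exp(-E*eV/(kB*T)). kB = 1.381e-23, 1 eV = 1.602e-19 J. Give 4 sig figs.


Step 1: Compute beta*E = E*eV/(kB*T) = 0.1043*1.602e-19/(1.381e-23*216.6) = 5.586
Step 2: exp(-beta*E) = exp(-5.586) = 0.00375
Step 3: Z = 1 + 0.00375 = 1.004

1.004


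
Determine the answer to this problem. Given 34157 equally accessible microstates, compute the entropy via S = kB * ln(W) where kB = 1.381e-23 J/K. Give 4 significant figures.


Step 1: ln(W) = ln(34157) = 10.44
Step 2: S = kB * ln(W) = 1.381e-23 * 10.44
Step 3: S = 1.442e-22 J/K

1.442e-22


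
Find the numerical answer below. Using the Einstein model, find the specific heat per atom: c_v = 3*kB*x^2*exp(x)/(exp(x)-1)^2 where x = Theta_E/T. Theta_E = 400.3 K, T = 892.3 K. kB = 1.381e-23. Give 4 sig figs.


Step 1: x = Theta_E/T = 400.3/892.3 = 0.4486
Step 2: x^2 = 0.2013
Step 3: exp(x) = 1.566
Step 4: c_v = 3*1.381e-23*0.2013*1.566/(1.566-1)^2 = 4.074e-23

4.074e-23


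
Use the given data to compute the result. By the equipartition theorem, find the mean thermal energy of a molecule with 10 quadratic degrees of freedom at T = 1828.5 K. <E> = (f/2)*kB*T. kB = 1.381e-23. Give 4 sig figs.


Step 1: f/2 = 10/2 = 5
Step 2: kB*T = 1.381e-23 * 1828.5 = 2.525e-20
Step 3: <E> = 5 * 2.525e-20 = 1.263e-19 J

1.263e-19


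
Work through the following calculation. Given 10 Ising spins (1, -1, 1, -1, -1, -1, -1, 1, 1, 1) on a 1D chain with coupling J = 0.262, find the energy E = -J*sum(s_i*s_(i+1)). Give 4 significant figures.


Step 1: Nearest-neighbor products: -1, -1, -1, 1, 1, 1, -1, 1, 1
Step 2: Sum of products = 1
Step 3: E = -0.262 * 1 = -0.262

-0.262


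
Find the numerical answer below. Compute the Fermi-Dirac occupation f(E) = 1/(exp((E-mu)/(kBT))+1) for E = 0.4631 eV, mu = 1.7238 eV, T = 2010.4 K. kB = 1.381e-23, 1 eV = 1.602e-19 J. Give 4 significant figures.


Step 1: (E - mu) = 0.4631 - 1.7238 = -1.261 eV
Step 2: Convert: (E-mu)*eV = -2.02e-19 J
Step 3: x = (E-mu)*eV/(kB*T) = -7.274
Step 4: f = 1/(exp(-7.274)+1) = 0.9993

0.9993


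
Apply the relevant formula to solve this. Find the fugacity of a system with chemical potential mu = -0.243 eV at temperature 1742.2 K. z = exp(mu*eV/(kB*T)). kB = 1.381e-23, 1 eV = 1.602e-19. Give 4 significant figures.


Step 1: Convert mu to Joules: -0.243*1.602e-19 = -3.893e-20 J
Step 2: kB*T = 1.381e-23*1742.2 = 2.406e-20 J
Step 3: mu/(kB*T) = -1.618
Step 4: z = exp(-1.618) = 0.1983

0.1983


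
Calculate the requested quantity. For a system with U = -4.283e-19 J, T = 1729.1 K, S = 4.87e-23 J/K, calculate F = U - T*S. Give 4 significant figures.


Step 1: T*S = 1729.1 * 4.87e-23 = 8.421e-20 J
Step 2: F = U - T*S = -4.283e-19 - 8.421e-20
Step 3: F = -5.125e-19 J

-5.125e-19


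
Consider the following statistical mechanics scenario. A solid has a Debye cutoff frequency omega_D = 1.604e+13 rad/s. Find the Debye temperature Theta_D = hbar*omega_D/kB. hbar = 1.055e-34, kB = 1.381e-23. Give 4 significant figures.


Step 1: hbar*omega_D = 1.055e-34 * 1.604e+13 = 1.692e-21 J
Step 2: Theta_D = 1.692e-21 / 1.381e-23
Step 3: Theta_D = 122.5 K

122.5


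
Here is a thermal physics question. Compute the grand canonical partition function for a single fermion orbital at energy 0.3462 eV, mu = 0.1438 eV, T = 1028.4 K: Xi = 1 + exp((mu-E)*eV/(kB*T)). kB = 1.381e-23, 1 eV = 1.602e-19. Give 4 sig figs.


Step 1: (mu - E) = 0.1438 - 0.3462 = -0.2024 eV
Step 2: x = (mu-E)*eV/(kB*T) = -0.2024*1.602e-19/(1.381e-23*1028.4) = -2.283
Step 3: exp(x) = 0.102
Step 4: Xi = 1 + 0.102 = 1.102

1.102


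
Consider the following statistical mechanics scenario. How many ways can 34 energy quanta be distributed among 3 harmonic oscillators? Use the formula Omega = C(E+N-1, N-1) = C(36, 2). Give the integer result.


Step 1: Use binomial coefficient C(36, 2)
Step 2: Numerator = 36! / 34!
Step 3: Denominator = 2!
Step 4: Omega = 630

630


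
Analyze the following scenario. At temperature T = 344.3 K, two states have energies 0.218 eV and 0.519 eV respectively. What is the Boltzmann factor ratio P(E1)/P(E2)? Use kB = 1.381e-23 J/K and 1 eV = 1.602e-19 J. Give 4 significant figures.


Step 1: Compute energy difference dE = E1 - E2 = 0.218 - 0.519 = -0.301 eV
Step 2: Convert to Joules: dE_J = -0.301 * 1.602e-19 = -4.822e-20 J
Step 3: Compute exponent = -dE_J / (kB * T) = -(-4.822e-20) / (1.381e-23 * 344.3) = 10.14
Step 4: P(E1)/P(E2) = exp(10.14) = 2.537e+04

2.537e+04


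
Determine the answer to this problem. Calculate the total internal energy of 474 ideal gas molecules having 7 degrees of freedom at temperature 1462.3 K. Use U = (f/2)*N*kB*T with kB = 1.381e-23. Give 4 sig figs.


Step 1: f/2 = 7/2 = 3.5
Step 2: N*kB*T = 474*1.381e-23*1462.3 = 9.572e-18
Step 3: U = 3.5 * 9.572e-18 = 3.35e-17 J

3.35e-17


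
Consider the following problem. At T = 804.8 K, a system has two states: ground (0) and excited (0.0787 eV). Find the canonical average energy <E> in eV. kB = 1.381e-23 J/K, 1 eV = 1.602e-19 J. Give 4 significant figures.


Step 1: beta*E = 0.0787*1.602e-19/(1.381e-23*804.8) = 1.134
Step 2: exp(-beta*E) = 0.3216
Step 3: <E> = 0.0787*0.3216/(1+0.3216) = 0.01915 eV

0.01915


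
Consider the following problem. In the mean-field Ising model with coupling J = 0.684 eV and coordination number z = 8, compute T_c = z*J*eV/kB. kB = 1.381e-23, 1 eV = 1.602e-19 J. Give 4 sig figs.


Step 1: z*J = 8*0.684 = 5.472 eV
Step 2: Convert to Joules: 5.472*1.602e-19 = 8.766e-19 J
Step 3: T_c = 8.766e-19 / 1.381e-23 = 6.348e+04 K

6.348e+04


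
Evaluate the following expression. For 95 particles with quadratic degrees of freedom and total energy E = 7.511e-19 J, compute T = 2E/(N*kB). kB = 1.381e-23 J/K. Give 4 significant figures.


Step 1: Numerator = 2*E = 2*7.511e-19 = 1.502e-18 J
Step 2: Denominator = N*kB = 95*1.381e-23 = 1.312e-21
Step 3: T = 1.502e-18 / 1.312e-21 = 1145 K

1145


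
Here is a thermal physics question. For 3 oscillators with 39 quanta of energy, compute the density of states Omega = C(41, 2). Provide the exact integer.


Step 1: Use binomial coefficient C(41, 2)
Step 2: Numerator = 41! / 39!
Step 3: Denominator = 2!
Step 4: Omega = 820

820


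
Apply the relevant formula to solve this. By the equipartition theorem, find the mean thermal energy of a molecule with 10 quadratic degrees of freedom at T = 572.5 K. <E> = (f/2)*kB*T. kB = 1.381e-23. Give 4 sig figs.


Step 1: f/2 = 10/2 = 5
Step 2: kB*T = 1.381e-23 * 572.5 = 7.906e-21
Step 3: <E> = 5 * 7.906e-21 = 3.953e-20 J

3.953e-20


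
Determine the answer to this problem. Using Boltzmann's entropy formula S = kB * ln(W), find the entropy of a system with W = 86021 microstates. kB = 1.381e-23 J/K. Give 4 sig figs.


Step 1: ln(W) = ln(86021) = 11.36
Step 2: S = kB * ln(W) = 1.381e-23 * 11.36
Step 3: S = 1.569e-22 J/K

1.569e-22


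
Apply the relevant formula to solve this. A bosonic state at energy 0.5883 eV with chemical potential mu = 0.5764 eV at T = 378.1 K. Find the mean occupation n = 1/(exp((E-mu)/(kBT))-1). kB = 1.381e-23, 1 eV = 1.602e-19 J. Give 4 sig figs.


Step 1: (E - mu) = 0.0119 eV
Step 2: x = (E-mu)*eV/(kB*T) = 0.0119*1.602e-19/(1.381e-23*378.1) = 0.3651
Step 3: exp(x) = 1.441
Step 4: n = 1/(exp(x)-1) = 2.269

2.269


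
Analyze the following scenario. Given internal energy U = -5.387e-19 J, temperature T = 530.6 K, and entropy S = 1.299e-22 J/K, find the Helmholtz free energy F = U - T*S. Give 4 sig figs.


Step 1: T*S = 530.6 * 1.299e-22 = 6.892e-20 J
Step 2: F = U - T*S = -5.387e-19 - 6.892e-20
Step 3: F = -6.076e-19 J

-6.076e-19


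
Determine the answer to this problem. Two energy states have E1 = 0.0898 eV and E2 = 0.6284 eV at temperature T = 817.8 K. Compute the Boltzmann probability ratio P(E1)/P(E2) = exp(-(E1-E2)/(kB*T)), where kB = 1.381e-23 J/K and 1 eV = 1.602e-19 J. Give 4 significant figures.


Step 1: Compute energy difference dE = E1 - E2 = 0.0898 - 0.6284 = -0.5386 eV
Step 2: Convert to Joules: dE_J = -0.5386 * 1.602e-19 = -8.628e-20 J
Step 3: Compute exponent = -dE_J / (kB * T) = -(-8.628e-20) / (1.381e-23 * 817.8) = 7.64
Step 4: P(E1)/P(E2) = exp(7.64) = 2080

2080


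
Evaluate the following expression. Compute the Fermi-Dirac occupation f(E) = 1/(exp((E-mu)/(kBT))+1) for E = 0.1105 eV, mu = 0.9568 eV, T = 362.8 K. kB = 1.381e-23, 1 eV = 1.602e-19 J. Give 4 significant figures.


Step 1: (E - mu) = 0.1105 - 0.9568 = -0.8463 eV
Step 2: Convert: (E-mu)*eV = -1.356e-19 J
Step 3: x = (E-mu)*eV/(kB*T) = -27.06
Step 4: f = 1/(exp(-27.06)+1) = 1

1


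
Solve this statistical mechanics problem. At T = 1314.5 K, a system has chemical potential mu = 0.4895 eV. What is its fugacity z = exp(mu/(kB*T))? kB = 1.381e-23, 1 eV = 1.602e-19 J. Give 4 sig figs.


Step 1: Convert mu to Joules: 0.4895*1.602e-19 = 7.842e-20 J
Step 2: kB*T = 1.381e-23*1314.5 = 1.815e-20 J
Step 3: mu/(kB*T) = 4.32
Step 4: z = exp(4.32) = 75.17

75.17


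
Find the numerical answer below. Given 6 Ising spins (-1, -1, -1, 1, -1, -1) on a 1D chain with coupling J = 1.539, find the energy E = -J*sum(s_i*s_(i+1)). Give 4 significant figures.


Step 1: Nearest-neighbor products: 1, 1, -1, -1, 1
Step 2: Sum of products = 1
Step 3: E = -1.539 * 1 = -1.539

-1.539


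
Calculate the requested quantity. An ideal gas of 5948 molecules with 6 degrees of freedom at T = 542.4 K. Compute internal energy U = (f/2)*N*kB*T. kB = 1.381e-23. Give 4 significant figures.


Step 1: f/2 = 6/2 = 3.0
Step 2: N*kB*T = 5948*1.381e-23*542.4 = 4.455e-17
Step 3: U = 3.0 * 4.455e-17 = 1.337e-16 J

1.337e-16


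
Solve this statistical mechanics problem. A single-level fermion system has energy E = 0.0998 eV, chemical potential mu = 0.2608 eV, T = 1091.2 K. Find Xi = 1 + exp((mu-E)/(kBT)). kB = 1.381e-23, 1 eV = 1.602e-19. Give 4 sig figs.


Step 1: (mu - E) = 0.2608 - 0.0998 = 0.161 eV
Step 2: x = (mu-E)*eV/(kB*T) = 0.161*1.602e-19/(1.381e-23*1091.2) = 1.712
Step 3: exp(x) = 5.538
Step 4: Xi = 1 + 5.538 = 6.538

6.538


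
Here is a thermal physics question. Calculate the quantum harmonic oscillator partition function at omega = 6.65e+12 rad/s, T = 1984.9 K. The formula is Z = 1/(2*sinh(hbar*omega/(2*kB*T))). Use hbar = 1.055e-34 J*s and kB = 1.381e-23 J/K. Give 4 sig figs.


Step 1: Compute x = hbar*omega/(kB*T) = 1.055e-34*6.65e+12/(1.381e-23*1984.9) = 0.02559
Step 2: x/2 = 0.0128
Step 3: sinh(x/2) = 0.0128
Step 4: Z = 1/(2*0.0128) = 39.07

39.07


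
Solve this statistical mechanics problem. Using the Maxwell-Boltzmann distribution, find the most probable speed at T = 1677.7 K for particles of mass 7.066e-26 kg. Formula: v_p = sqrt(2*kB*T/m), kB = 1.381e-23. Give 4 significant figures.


Step 1: Numerator = 2*kB*T = 2*1.381e-23*1677.7 = 4.634e-20
Step 2: Ratio = 4.634e-20 / 7.066e-26 = 6.558e+05
Step 3: v_p = sqrt(6.558e+05) = 809.8 m/s

809.8


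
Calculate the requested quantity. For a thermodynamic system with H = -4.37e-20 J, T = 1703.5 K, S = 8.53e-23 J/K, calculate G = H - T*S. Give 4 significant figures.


Step 1: T*S = 1703.5 * 8.53e-23 = 1.453e-19 J
Step 2: G = H - T*S = -4.37e-20 - 1.453e-19
Step 3: G = -1.89e-19 J

-1.89e-19


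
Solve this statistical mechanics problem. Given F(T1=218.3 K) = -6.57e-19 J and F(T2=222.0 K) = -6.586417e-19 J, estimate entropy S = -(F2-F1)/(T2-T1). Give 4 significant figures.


Step 1: dF = F2 - F1 = -6.586417e-19 - (-6.57e-19) = -1.6417e-21 J
Step 2: dT = T2 - T1 = 222.0 - 218.3 = 3.7 K
Step 3: S = -dF/dT = -(-1.6417e-21)/3.7 = 4.437e-22 J/K

4.437e-22


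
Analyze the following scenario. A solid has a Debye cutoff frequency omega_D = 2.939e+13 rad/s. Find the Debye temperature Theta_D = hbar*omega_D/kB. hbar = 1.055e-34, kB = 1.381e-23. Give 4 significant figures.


Step 1: hbar*omega_D = 1.055e-34 * 2.939e+13 = 3.101e-21 J
Step 2: Theta_D = 3.101e-21 / 1.381e-23
Step 3: Theta_D = 224.5 K

224.5


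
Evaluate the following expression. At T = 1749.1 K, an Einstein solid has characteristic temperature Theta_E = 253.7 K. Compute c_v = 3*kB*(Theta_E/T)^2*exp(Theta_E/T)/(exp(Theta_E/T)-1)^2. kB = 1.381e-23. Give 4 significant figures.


Step 1: x = Theta_E/T = 253.7/1749.1 = 0.145
Step 2: x^2 = 0.02104
Step 3: exp(x) = 1.156
Step 4: c_v = 3*1.381e-23*0.02104*1.156/(1.156-1)^2 = 4.136e-23

4.136e-23


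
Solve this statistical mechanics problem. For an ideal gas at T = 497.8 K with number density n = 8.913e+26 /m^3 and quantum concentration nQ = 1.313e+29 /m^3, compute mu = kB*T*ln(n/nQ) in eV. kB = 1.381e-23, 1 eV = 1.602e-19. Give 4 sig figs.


Step 1: n/nQ = 8.913e+26/1.313e+29 = 0.006788
Step 2: ln(n/nQ) = -4.993
Step 3: mu = kB*T*ln(n/nQ) = 6.875e-21*-4.993 = -3.432e-20 J
Step 4: Convert to eV: -3.432e-20/1.602e-19 = -0.2142 eV

-0.2142


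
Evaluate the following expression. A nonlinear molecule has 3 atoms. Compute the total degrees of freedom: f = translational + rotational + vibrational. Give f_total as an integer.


Step 1: Translational DOF = 3
Step 2: Rotational DOF (nonlinear) = 3
Step 3: Vibrational DOF = 3*3 - 6 = 3
Step 4: Total = 3 + 3 + 3 = 9

9


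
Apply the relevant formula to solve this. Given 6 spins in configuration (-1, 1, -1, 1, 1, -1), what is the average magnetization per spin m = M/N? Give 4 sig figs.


Step 1: Count up spins (+1): 3, down spins (-1): 3
Step 2: Total magnetization M = 3 - 3 = 0
Step 3: m = M/N = 0/6 = 0

0


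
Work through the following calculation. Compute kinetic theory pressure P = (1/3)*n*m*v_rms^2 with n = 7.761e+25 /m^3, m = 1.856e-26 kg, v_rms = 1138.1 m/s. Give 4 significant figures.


Step 1: v_rms^2 = 1138.1^2 = 1.295e+06
Step 2: n*m = 7.761e+25*1.856e-26 = 1.44
Step 3: P = (1/3)*1.44*1.295e+06 = 6.219e+05 Pa

6.219e+05


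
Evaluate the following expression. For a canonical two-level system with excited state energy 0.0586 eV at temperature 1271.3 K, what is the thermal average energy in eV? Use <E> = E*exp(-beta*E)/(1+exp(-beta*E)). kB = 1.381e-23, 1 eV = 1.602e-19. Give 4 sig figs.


Step 1: beta*E = 0.0586*1.602e-19/(1.381e-23*1271.3) = 0.5347
Step 2: exp(-beta*E) = 0.5858
Step 3: <E> = 0.0586*0.5858/(1+0.5858) = 0.02165 eV

0.02165


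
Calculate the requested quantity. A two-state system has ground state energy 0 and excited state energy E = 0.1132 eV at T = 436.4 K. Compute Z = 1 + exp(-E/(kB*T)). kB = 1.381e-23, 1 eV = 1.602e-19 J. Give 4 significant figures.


Step 1: Compute beta*E = E*eV/(kB*T) = 0.1132*1.602e-19/(1.381e-23*436.4) = 3.009
Step 2: exp(-beta*E) = exp(-3.009) = 0.04934
Step 3: Z = 1 + 0.04934 = 1.049

1.049


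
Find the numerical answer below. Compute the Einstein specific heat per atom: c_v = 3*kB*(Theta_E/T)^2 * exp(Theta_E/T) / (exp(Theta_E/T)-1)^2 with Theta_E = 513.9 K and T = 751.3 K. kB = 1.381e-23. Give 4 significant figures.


Step 1: x = Theta_E/T = 513.9/751.3 = 0.684
Step 2: x^2 = 0.4679
Step 3: exp(x) = 1.982
Step 4: c_v = 3*1.381e-23*0.4679*1.982/(1.982-1)^2 = 3.985e-23

3.985e-23


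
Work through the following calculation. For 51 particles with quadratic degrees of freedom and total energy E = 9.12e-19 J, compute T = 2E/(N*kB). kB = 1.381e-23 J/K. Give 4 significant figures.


Step 1: Numerator = 2*E = 2*9.12e-19 = 1.824e-18 J
Step 2: Denominator = N*kB = 51*1.381e-23 = 7.043e-22
Step 3: T = 1.824e-18 / 7.043e-22 = 2590 K

2590


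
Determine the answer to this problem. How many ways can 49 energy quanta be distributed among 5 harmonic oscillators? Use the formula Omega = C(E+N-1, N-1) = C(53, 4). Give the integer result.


Step 1: Use binomial coefficient C(53, 4)
Step 2: Numerator = 53! / 49!
Step 3: Denominator = 4!
Step 4: Omega = 292825

292825


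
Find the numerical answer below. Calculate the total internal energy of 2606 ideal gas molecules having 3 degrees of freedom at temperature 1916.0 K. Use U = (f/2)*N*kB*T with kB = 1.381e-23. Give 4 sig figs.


Step 1: f/2 = 3/2 = 1.5
Step 2: N*kB*T = 2606*1.381e-23*1916.0 = 6.895e-17
Step 3: U = 1.5 * 6.895e-17 = 1.034e-16 J

1.034e-16


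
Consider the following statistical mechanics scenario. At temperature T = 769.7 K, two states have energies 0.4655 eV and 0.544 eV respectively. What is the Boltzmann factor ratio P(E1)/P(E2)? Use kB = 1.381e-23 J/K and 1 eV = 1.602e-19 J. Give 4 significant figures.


Step 1: Compute energy difference dE = E1 - E2 = 0.4655 - 0.544 = -0.0785 eV
Step 2: Convert to Joules: dE_J = -0.0785 * 1.602e-19 = -1.258e-20 J
Step 3: Compute exponent = -dE_J / (kB * T) = -(-1.258e-20) / (1.381e-23 * 769.7) = 1.183
Step 4: P(E1)/P(E2) = exp(1.183) = 3.264

3.264


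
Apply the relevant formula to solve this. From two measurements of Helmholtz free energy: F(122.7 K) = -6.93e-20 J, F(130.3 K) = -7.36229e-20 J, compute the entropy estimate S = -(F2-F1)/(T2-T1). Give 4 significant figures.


Step 1: dF = F2 - F1 = -7.36229e-20 - (-6.93e-20) = -4.3229e-21 J
Step 2: dT = T2 - T1 = 130.3 - 122.7 = 7.6 K
Step 3: S = -dF/dT = -(-4.3229e-21)/7.6 = 5.688e-22 J/K

5.688e-22


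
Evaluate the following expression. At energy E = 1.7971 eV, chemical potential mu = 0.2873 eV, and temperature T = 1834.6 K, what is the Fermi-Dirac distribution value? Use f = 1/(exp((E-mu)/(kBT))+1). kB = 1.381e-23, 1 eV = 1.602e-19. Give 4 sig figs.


Step 1: (E - mu) = 1.7971 - 0.2873 = 1.51 eV
Step 2: Convert: (E-mu)*eV = 2.419e-19 J
Step 3: x = (E-mu)*eV/(kB*T) = 9.547
Step 4: f = 1/(exp(9.547)+1) = 7.144e-05

7.144e-05


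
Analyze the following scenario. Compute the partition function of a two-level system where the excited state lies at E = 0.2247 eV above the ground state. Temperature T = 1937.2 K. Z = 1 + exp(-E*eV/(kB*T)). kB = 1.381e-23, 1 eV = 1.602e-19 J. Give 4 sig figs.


Step 1: Compute beta*E = E*eV/(kB*T) = 0.2247*1.602e-19/(1.381e-23*1937.2) = 1.346
Step 2: exp(-beta*E) = exp(-1.346) = 0.2604
Step 3: Z = 1 + 0.2604 = 1.26

1.26


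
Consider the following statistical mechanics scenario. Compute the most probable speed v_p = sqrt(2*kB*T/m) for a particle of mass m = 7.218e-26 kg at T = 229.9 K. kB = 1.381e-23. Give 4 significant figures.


Step 1: Numerator = 2*kB*T = 2*1.381e-23*229.9 = 6.35e-21
Step 2: Ratio = 6.35e-21 / 7.218e-26 = 8.797e+04
Step 3: v_p = sqrt(8.797e+04) = 296.6 m/s

296.6


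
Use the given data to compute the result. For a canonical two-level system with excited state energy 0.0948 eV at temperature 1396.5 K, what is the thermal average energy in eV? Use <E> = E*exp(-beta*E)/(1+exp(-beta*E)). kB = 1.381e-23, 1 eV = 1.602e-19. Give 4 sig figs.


Step 1: beta*E = 0.0948*1.602e-19/(1.381e-23*1396.5) = 0.7875
Step 2: exp(-beta*E) = 0.455
Step 3: <E> = 0.0948*0.455/(1+0.455) = 0.02965 eV

0.02965


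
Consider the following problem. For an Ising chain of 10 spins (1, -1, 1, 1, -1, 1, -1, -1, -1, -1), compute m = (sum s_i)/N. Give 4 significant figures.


Step 1: Count up spins (+1): 4, down spins (-1): 6
Step 2: Total magnetization M = 4 - 6 = -2
Step 3: m = M/N = -2/10 = -0.2

-0.2


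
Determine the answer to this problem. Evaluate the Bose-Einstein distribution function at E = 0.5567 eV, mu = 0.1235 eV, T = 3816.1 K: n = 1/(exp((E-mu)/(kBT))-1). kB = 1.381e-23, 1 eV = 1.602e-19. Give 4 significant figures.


Step 1: (E - mu) = 0.4332 eV
Step 2: x = (E-mu)*eV/(kB*T) = 0.4332*1.602e-19/(1.381e-23*3816.1) = 1.317
Step 3: exp(x) = 3.732
Step 4: n = 1/(exp(x)-1) = 0.3661

0.3661


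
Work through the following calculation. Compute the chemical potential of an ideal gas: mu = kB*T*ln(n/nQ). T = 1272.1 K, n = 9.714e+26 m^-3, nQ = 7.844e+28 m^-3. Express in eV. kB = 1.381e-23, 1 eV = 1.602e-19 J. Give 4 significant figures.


Step 1: n/nQ = 9.714e+26/7.844e+28 = 0.01238
Step 2: ln(n/nQ) = -4.391
Step 3: mu = kB*T*ln(n/nQ) = 1.757e-20*-4.391 = -7.715e-20 J
Step 4: Convert to eV: -7.715e-20/1.602e-19 = -0.4816 eV

-0.4816


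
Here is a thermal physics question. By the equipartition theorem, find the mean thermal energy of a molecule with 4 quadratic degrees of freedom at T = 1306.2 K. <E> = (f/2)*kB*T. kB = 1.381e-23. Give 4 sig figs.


Step 1: f/2 = 4/2 = 2
Step 2: kB*T = 1.381e-23 * 1306.2 = 1.804e-20
Step 3: <E> = 2 * 1.804e-20 = 3.608e-20 J

3.608e-20


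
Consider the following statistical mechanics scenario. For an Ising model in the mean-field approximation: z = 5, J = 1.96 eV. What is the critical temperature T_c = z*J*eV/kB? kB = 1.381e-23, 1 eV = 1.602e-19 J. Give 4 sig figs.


Step 1: z*J = 5*1.96 = 9.8 eV
Step 2: Convert to Joules: 9.8*1.602e-19 = 1.57e-18 J
Step 3: T_c = 1.57e-18 / 1.381e-23 = 1.137e+05 K

1.137e+05


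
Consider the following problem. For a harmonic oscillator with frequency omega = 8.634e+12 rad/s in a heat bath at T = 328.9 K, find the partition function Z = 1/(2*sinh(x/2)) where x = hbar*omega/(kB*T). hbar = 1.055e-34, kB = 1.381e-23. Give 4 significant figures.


Step 1: Compute x = hbar*omega/(kB*T) = 1.055e-34*8.634e+12/(1.381e-23*328.9) = 0.2005
Step 2: x/2 = 0.1003
Step 3: sinh(x/2) = 0.1004
Step 4: Z = 1/(2*0.1004) = 4.978

4.978


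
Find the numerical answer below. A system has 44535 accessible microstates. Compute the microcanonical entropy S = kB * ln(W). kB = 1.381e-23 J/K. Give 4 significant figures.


Step 1: ln(W) = ln(44535) = 10.7
Step 2: S = kB * ln(W) = 1.381e-23 * 10.7
Step 3: S = 1.478e-22 J/K

1.478e-22


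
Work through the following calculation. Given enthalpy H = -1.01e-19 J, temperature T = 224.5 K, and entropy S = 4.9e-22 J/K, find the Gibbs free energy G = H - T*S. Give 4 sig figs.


Step 1: T*S = 224.5 * 4.9e-22 = 1.1e-19 J
Step 2: G = H - T*S = -1.01e-19 - 1.1e-19
Step 3: G = -2.11e-19 J

-2.11e-19


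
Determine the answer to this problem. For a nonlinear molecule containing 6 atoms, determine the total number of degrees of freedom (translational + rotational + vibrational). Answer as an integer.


Step 1: Translational DOF = 3
Step 2: Rotational DOF (nonlinear) = 3
Step 3: Vibrational DOF = 3*6 - 6 = 12
Step 4: Total = 3 + 3 + 12 = 18

18


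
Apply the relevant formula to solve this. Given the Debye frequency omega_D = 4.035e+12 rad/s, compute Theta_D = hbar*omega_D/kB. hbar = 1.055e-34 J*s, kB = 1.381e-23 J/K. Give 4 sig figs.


Step 1: hbar*omega_D = 1.055e-34 * 4.035e+12 = 4.257e-22 J
Step 2: Theta_D = 4.257e-22 / 1.381e-23
Step 3: Theta_D = 30.82 K

30.82


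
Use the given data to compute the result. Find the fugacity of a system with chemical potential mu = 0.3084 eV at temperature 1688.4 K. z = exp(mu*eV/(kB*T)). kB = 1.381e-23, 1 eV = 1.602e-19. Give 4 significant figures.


Step 1: Convert mu to Joules: 0.3084*1.602e-19 = 4.941e-20 J
Step 2: kB*T = 1.381e-23*1688.4 = 2.332e-20 J
Step 3: mu/(kB*T) = 2.119
Step 4: z = exp(2.119) = 8.322

8.322


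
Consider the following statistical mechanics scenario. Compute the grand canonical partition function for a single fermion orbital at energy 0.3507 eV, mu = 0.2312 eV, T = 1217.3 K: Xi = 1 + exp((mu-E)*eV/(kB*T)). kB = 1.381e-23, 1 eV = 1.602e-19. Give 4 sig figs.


Step 1: (mu - E) = 0.2312 - 0.3507 = -0.1195 eV
Step 2: x = (mu-E)*eV/(kB*T) = -0.1195*1.602e-19/(1.381e-23*1217.3) = -1.139
Step 3: exp(x) = 0.3202
Step 4: Xi = 1 + 0.3202 = 1.32

1.32


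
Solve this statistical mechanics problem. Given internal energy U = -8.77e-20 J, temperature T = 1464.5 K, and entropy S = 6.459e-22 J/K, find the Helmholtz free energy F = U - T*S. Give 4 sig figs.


Step 1: T*S = 1464.5 * 6.459e-22 = 9.459e-19 J
Step 2: F = U - T*S = -8.77e-20 - 9.459e-19
Step 3: F = -1.034e-18 J

-1.034e-18


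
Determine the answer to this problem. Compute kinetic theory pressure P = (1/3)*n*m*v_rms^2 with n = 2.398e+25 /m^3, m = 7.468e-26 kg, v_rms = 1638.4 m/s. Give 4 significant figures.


Step 1: v_rms^2 = 1638.4^2 = 2.684e+06
Step 2: n*m = 2.398e+25*7.468e-26 = 1.791
Step 3: P = (1/3)*1.791*2.684e+06 = 1.602e+06 Pa

1.602e+06


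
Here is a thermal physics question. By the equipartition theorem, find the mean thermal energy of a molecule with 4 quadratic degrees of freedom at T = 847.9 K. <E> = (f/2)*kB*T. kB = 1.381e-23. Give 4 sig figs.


Step 1: f/2 = 4/2 = 2
Step 2: kB*T = 1.381e-23 * 847.9 = 1.171e-20
Step 3: <E> = 2 * 1.171e-20 = 2.342e-20 J

2.342e-20


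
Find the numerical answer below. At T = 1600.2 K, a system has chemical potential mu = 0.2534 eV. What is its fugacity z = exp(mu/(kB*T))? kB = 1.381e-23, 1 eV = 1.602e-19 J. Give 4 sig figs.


Step 1: Convert mu to Joules: 0.2534*1.602e-19 = 4.059e-20 J
Step 2: kB*T = 1.381e-23*1600.2 = 2.21e-20 J
Step 3: mu/(kB*T) = 1.837
Step 4: z = exp(1.837) = 6.277

6.277


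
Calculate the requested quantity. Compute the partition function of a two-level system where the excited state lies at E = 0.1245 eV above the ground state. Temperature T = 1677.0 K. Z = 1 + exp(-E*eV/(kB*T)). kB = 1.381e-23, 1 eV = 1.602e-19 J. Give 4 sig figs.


Step 1: Compute beta*E = E*eV/(kB*T) = 0.1245*1.602e-19/(1.381e-23*1677.0) = 0.8612
Step 2: exp(-beta*E) = exp(-0.8612) = 0.4227
Step 3: Z = 1 + 0.4227 = 1.423

1.423


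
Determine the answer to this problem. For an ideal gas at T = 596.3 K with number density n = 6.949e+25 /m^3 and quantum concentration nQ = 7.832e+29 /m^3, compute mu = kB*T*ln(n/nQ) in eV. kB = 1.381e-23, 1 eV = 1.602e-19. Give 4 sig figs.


Step 1: n/nQ = 6.949e+25/7.832e+29 = 8.873e-05
Step 2: ln(n/nQ) = -9.33
Step 3: mu = kB*T*ln(n/nQ) = 8.235e-21*-9.33 = -7.683e-20 J
Step 4: Convert to eV: -7.683e-20/1.602e-19 = -0.4796 eV

-0.4796


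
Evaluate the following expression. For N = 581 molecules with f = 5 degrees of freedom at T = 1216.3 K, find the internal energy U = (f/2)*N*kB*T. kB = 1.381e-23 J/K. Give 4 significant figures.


Step 1: f/2 = 5/2 = 2.5
Step 2: N*kB*T = 581*1.381e-23*1216.3 = 9.759e-18
Step 3: U = 2.5 * 9.759e-18 = 2.44e-17 J

2.44e-17


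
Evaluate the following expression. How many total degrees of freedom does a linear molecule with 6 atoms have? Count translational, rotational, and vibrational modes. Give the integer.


Step 1: Translational DOF = 3
Step 2: Rotational DOF (linear) = 2
Step 3: Vibrational DOF = 3*6 - 5 = 13
Step 4: Total = 3 + 2 + 13 = 18

18


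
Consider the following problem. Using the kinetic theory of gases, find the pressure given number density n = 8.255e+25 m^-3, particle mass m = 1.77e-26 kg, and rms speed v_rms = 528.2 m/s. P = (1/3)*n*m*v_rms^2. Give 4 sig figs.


Step 1: v_rms^2 = 528.2^2 = 2.79e+05
Step 2: n*m = 8.255e+25*1.77e-26 = 1.461
Step 3: P = (1/3)*1.461*2.79e+05 = 1.359e+05 Pa

1.359e+05


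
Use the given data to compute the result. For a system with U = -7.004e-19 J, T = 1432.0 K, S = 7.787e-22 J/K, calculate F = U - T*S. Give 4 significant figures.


Step 1: T*S = 1432.0 * 7.787e-22 = 1.115e-18 J
Step 2: F = U - T*S = -7.004e-19 - 1.115e-18
Step 3: F = -1.815e-18 J

-1.815e-18


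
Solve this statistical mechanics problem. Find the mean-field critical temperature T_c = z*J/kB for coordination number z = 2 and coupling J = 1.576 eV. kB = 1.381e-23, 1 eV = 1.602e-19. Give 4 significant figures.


Step 1: z*J = 2*1.576 = 3.152 eV
Step 2: Convert to Joules: 3.152*1.602e-19 = 5.05e-19 J
Step 3: T_c = 5.05e-19 / 1.381e-23 = 3.656e+04 K

3.656e+04


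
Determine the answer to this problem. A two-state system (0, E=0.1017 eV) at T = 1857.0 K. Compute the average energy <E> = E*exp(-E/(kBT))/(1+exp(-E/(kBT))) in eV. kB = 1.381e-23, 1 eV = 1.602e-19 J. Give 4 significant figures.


Step 1: beta*E = 0.1017*1.602e-19/(1.381e-23*1857.0) = 0.6353
Step 2: exp(-beta*E) = 0.5298
Step 3: <E> = 0.1017*0.5298/(1+0.5298) = 0.03522 eV

0.03522


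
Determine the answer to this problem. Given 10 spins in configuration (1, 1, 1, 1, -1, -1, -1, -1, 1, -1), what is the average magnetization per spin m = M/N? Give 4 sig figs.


Step 1: Count up spins (+1): 5, down spins (-1): 5
Step 2: Total magnetization M = 5 - 5 = 0
Step 3: m = M/N = 0/10 = 0

0


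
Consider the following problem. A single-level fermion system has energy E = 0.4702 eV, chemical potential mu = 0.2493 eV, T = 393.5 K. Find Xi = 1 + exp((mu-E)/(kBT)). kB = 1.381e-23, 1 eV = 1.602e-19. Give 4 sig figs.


Step 1: (mu - E) = 0.2493 - 0.4702 = -0.2209 eV
Step 2: x = (mu-E)*eV/(kB*T) = -0.2209*1.602e-19/(1.381e-23*393.5) = -6.512
Step 3: exp(x) = 0.001485
Step 4: Xi = 1 + 0.001485 = 1.001

1.001


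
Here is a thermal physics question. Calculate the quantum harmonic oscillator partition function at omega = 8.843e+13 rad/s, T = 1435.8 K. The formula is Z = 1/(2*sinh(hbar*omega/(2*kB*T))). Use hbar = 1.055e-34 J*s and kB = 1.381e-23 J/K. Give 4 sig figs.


Step 1: Compute x = hbar*omega/(kB*T) = 1.055e-34*8.843e+13/(1.381e-23*1435.8) = 0.4705
Step 2: x/2 = 0.2353
Step 3: sinh(x/2) = 0.2374
Step 4: Z = 1/(2*0.2374) = 2.106

2.106
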